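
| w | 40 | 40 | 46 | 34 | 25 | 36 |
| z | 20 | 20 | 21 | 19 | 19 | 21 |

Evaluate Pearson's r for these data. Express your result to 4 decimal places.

0.7232

n = 6, Σw = 221, Σz = 120, Σw² = 8393, Σz² = 2404, Σwz = 4443
nΣwz − ΣwΣz = 26658 − 26520 = 138
nΣw² − (Σw)² = 50358 − 48841 = 1517; nΣz² − (Σz)² = 14424 − 14400 = 24
r = 138 / √(1517 × 24) = 138 / 190.8088 ≈ 0.7232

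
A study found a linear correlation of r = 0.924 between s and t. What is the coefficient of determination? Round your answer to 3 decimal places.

r² = (0.924)² = 0.854

0.854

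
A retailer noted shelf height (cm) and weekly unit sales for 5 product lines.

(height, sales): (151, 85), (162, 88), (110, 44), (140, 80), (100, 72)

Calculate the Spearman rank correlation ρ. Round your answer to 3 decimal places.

0.900

Rank height: 4, 5, 2, 3, 1
Rank sales: 4, 5, 1, 3, 2
d = rank(height) − rank(sales): 0, 0, 1, 0, -1; Σd² = 2
ρ = 1 − 6Σd² / [n(n²−1)] = 1 − 6×2 / (5×24) = 1 − 12/120 ≈ 0.900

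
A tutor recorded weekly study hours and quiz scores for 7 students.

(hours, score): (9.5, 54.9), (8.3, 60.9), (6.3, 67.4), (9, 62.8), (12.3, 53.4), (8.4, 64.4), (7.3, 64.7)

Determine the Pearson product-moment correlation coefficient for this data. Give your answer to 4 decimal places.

n = 7, Σx = 61.1, Σy = 428.5, Σx² = 554.97, Σy² = 26394.43, Σxy = 3686.93
nΣxy − ΣxΣy = 25808.51 − 26181.35 = -372.84
nΣx² − (Σx)² = 3884.79 − 3733.21 = 151.58; nΣy² − (Σy)² = 184761.01 − 183612.25 = 1148.76
r = -372.84 / √(151.58 × 1148.76) = -372.84 / 417.2877 ≈ -0.8935

-0.8935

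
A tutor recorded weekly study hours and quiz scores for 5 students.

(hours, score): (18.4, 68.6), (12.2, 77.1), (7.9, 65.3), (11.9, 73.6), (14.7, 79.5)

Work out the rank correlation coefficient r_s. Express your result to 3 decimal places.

Rank hours: 5, 3, 1, 2, 4
Rank score: 2, 4, 1, 3, 5
d = rank(hours) − rank(score): 3, -1, 0, -1, -1; Σd² = 12
ρ = 1 − 6Σd² / [n(n²−1)] = 1 − 6×12 / (5×24) = 1 − 72/120 ≈ 0.400

0.400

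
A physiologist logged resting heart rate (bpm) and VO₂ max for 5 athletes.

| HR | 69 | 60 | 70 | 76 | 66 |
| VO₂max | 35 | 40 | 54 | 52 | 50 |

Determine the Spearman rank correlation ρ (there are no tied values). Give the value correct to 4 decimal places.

Rank HR: 3, 1, 4, 5, 2
Rank VO₂max: 1, 2, 5, 4, 3
d = rank(HR) − rank(VO₂max): 2, -1, -1, 1, -1; Σd² = 8
ρ = 1 − 6Σd² / [n(n²−1)] = 1 − 6×8 / (5×24) = 1 − 48/120 ≈ 0.6000

0.6000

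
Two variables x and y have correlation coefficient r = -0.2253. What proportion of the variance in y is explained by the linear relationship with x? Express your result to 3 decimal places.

0.051

r² = (-0.2253)² = 0.051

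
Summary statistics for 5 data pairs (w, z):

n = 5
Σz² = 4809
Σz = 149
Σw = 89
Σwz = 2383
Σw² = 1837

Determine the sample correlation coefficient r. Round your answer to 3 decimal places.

-0.882

r = (nΣwz − ΣwΣz) / √[(nΣw² − (Σw)²)(nΣz² − (Σz)²)]
Numerator: 5×2383 − 89×149 = -1346
Denominator: √[(9185 − 7921)(24045 − 22201)] = √[1264 × 1844] = 1526.7010
r = -1346 / 1526.7010 ≈ -0.882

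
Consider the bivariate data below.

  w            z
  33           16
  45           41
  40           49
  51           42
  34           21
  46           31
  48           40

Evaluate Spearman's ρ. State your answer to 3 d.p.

0.536

Rank w: 1, 4, 3, 7, 2, 5, 6
Rank z: 1, 5, 7, 6, 2, 3, 4
d = rank(w) − rank(z): 0, -1, -4, 1, 0, 2, 2; Σd² = 26
ρ = 1 − 6Σd² / [n(n²−1)] = 1 − 6×26 / (7×48) = 1 − 156/336 ≈ 0.536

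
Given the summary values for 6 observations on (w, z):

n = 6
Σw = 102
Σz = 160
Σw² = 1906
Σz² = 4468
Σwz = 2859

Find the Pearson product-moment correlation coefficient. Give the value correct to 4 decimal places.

r = (nΣwz − ΣwΣz) / √[(nΣw² − (Σw)²)(nΣz² − (Σz)²)]
Numerator: 6×2859 − 102×160 = 834
Denominator: √[(11436 − 10404)(26808 − 25600)] = √[1032 × 1208] = 1116.5375
r = 834 / 1116.5375 ≈ 0.7470

0.7470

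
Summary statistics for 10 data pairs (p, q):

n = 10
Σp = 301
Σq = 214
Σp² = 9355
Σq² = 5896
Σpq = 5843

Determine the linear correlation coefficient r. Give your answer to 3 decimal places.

r = (nΣpq − ΣpΣq) / √[(nΣp² − (Σp)²)(nΣq² − (Σq)²)]
Numerator: 10×5843 − 301×214 = -5984
Denominator: √[(93550 − 90601)(58960 − 45796)] = √[2949 × 13164] = 6230.6208
r = -5984 / 6230.6208 ≈ -0.960

-0.960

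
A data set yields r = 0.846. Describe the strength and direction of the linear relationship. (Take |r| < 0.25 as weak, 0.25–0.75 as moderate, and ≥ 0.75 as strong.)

strong positive

r = 0.846 > 0 so the relationship is positive.
|r| = 0.846, which falls in the strong range.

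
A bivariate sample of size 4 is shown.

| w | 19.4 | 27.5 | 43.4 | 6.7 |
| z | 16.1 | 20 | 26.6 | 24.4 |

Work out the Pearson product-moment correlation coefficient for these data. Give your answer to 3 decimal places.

0.316

n = 4, Σw = 97, Σz = 87.1, Σw² = 3061.06, Σz² = 1962.13, Σwz = 2180.26
nΣwz − ΣwΣz = 8721.04 − 8448.7 = 272.34
nΣw² − (Σw)² = 12244.24 − 9409 = 2835.24; nΣz² − (Σz)² = 7848.52 − 7586.41 = 262.11
r = 272.34 / √(2835.24 × 262.11) = 272.34 / 862.0584 ≈ 0.316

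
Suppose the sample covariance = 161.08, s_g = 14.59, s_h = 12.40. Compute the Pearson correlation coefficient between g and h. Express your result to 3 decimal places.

0.890

r = Cov(g,h) / (s_g · s_h) = 161.08 / (14.59 × 12.40)
  = 161.08 / 180.9160 ≈ 0.890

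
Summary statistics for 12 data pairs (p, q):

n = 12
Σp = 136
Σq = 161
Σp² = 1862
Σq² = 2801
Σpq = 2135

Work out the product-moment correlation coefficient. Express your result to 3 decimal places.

r = (nΣpq − ΣpΣq) / √[(nΣp² − (Σp)²)(nΣq² − (Σq)²)]
Numerator: 12×2135 − 136×161 = 3724
Denominator: √[(22344 − 18496)(33612 − 25921)] = √[3848 × 7691] = 5440.1257
r = 3724 / 5440.1257 ≈ 0.685

0.685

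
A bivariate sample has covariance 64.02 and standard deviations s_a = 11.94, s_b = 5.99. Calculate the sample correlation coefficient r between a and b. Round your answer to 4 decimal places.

0.8951

r = Cov(a,b) / (s_a · s_b) = 64.02 / (11.94 × 5.99)
  = 64.02 / 71.5206 ≈ 0.8951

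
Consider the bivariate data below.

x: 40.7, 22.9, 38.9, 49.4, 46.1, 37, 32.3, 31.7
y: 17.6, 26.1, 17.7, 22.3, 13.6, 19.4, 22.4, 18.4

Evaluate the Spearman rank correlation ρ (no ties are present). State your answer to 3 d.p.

Rank x: 6, 1, 5, 8, 7, 4, 3, 2
Rank y: 2, 8, 3, 6, 1, 5, 7, 4
d = rank(x) − rank(y): 4, -7, 2, 2, 6, -1, -4, -2; Σd² = 130
ρ = 1 − 6Σd² / [n(n²−1)] = 1 − 6×130 / (8×63) = 1 − 780/504 ≈ -0.548

-0.548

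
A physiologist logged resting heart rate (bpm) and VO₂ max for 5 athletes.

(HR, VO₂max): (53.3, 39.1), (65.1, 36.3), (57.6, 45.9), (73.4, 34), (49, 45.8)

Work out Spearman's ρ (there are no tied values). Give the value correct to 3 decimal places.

-0.700

Rank HR: 2, 4, 3, 5, 1
Rank VO₂max: 3, 2, 5, 1, 4
d = rank(HR) − rank(VO₂max): -1, 2, -2, 4, -3; Σd² = 34
ρ = 1 − 6Σd² / [n(n²−1)] = 1 − 6×34 / (5×24) = 1 − 204/120 ≈ -0.700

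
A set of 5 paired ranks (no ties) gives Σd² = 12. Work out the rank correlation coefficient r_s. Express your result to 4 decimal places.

ρ = 1 − 6Σd² / [n(n²−1)] = 1 − 6×12 / (5×24)
  = 1 − 72/120 = 1 − 0.60000 ≈ 0.4000

0.4000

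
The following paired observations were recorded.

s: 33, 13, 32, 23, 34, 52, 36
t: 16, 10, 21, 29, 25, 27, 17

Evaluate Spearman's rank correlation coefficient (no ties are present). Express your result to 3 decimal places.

0.286

Rank s: 4, 1, 3, 2, 5, 7, 6
Rank t: 2, 1, 4, 7, 5, 6, 3
d = rank(s) − rank(t): 2, 0, -1, -5, 0, 1, 3; Σd² = 40
ρ = 1 − 6Σd² / [n(n²−1)] = 1 − 6×40 / (7×48) = 1 − 240/336 ≈ 0.286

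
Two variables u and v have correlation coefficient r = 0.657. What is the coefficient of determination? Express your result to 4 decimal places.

r² = (0.657)² = 0.4316

0.4316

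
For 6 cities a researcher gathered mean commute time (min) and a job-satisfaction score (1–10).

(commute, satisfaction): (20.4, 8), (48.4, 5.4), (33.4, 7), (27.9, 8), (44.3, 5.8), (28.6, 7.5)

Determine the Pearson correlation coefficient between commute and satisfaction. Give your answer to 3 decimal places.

-0.975

n = 6, Σx = 203, Σy = 41.7, Σx² = 7433.14, Σy² = 296.05, Σxy = 1353
nΣxy − ΣxΣy = 8118 − 8465.1 = -347.1
nΣx² − (Σx)² = 44598.84 − 41209 = 3389.84; nΣy² − (Σy)² = 1776.3 − 1738.89 = 37.41
r = -347.1 / √(3389.84 × 37.41) = -347.1 / 356.1094 ≈ -0.975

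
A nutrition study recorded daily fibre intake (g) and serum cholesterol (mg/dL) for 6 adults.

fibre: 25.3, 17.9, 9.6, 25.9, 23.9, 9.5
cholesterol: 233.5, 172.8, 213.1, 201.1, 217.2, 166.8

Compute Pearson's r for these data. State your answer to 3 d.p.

0.527

n = 6, Σx = 112.1, Σy = 1204.5, Σx² = 2384.93, Σy² = 245232.99, Σxy = 23030.6
nΣxy − ΣxΣy = 138183.6 − 135024.45 = 3159.15
nΣx² − (Σx)² = 14309.58 − 12566.41 = 1743.17; nΣy² − (Σy)² = 1471397.94 − 1450820.25 = 20577.69
r = 3159.15 / √(1743.17 × 20577.69) = 3159.15 / 5989.1913 ≈ 0.527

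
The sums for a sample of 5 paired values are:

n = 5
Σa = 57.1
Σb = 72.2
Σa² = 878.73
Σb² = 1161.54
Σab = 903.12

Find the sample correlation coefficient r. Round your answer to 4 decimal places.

0.4786

r = (nΣab − ΣaΣb) / √[(nΣa² − (Σa)²)(nΣb² − (Σb)²)]
Numerator: 5×903.12 − 57.1×72.2 = 392.98
Denominator: √[(4393.65 − 3260.41)(5807.7 − 5212.84)] = √[1133.24 × 594.86] = 821.0476
r = 392.98 / 821.0476 ≈ 0.4786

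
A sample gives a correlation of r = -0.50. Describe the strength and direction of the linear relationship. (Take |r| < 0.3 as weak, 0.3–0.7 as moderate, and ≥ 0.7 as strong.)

moderate negative

r = -0.50 < 0 so the relationship is negative.
|r| = 0.50, which falls in the moderate range.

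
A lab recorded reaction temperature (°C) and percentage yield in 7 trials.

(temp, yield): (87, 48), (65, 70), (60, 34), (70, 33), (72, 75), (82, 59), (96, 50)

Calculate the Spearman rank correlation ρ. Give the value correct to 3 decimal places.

Rank temp: 6, 2, 1, 3, 4, 5, 7
Rank yield: 3, 6, 2, 1, 7, 5, 4
d = rank(temp) − rank(yield): 3, -4, -1, 2, -3, 0, 3; Σd² = 48
ρ = 1 − 6Σd² / [n(n²−1)] = 1 − 6×48 / (7×48) = 1 − 288/336 ≈ 0.143

0.143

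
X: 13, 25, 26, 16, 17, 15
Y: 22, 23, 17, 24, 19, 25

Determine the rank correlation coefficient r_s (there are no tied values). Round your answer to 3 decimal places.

Rank X: 1, 5, 6, 3, 4, 2
Rank Y: 3, 4, 1, 5, 2, 6
d = rank(X) − rank(Y): -2, 1, 5, -2, 2, -4; Σd² = 54
ρ = 1 − 6Σd² / [n(n²−1)] = 1 − 6×54 / (6×35) = 1 − 324/210 ≈ -0.543

-0.543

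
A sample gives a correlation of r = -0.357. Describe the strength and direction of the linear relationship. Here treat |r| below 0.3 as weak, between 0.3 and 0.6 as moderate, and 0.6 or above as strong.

r = -0.357 < 0 so the relationship is negative.
|r| = 0.357, which falls in the moderate range.

moderate negative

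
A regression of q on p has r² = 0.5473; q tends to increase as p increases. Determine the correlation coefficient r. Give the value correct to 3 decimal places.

|r| = √0.5473 = 0.740
The association is positive, so r = 0.740.

0.740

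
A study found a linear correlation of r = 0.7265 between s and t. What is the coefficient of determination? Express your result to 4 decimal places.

0.5278

r² = (0.7265)² = 0.5278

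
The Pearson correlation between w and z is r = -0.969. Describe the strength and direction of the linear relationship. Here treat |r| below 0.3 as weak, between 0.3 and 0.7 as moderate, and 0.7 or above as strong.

strong negative

r = -0.969 < 0 so the relationship is negative.
|r| = 0.969, which falls in the strong range.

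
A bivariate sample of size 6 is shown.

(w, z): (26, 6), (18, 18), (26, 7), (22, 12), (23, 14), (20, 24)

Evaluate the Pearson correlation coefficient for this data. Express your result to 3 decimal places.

n = 6, Σw = 135, Σz = 81, Σw² = 3089, Σz² = 1325, Σwz = 1728
nΣwz − ΣwΣz = 10368 − 10935 = -567
nΣw² − (Σw)² = 18534 − 18225 = 309; nΣz² − (Σz)² = 7950 − 6561 = 1389
r = -567 / √(309 × 1389) = -567 / 655.1343 ≈ -0.865

-0.865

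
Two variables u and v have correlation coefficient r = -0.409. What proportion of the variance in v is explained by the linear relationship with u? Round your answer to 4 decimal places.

0.1673

r² = (-0.409)² = 0.1673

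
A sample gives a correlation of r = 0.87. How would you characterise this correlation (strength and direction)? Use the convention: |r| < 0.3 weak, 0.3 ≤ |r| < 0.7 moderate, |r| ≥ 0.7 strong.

strong positive

r = 0.87 > 0 so the relationship is positive.
|r| = 0.87, which falls in the strong range.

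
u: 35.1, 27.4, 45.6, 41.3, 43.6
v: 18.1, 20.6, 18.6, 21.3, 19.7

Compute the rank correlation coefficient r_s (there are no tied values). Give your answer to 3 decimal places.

Rank u: 2, 1, 5, 3, 4
Rank v: 1, 4, 2, 5, 3
d = rank(u) − rank(v): 1, -3, 3, -2, 1; Σd² = 24
ρ = 1 − 6Σd² / [n(n²−1)] = 1 − 6×24 / (5×24) = 1 − 144/120 ≈ -0.200

-0.200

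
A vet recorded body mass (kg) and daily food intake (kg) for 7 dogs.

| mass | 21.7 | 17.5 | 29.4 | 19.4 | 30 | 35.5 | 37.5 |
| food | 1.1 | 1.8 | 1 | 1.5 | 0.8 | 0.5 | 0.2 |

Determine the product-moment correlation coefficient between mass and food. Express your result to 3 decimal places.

n = 7, Σx = 191, Σy = 6.9, Σx² = 5584.36, Σy² = 8.63, Σxy = 163.12
nΣxy − ΣxΣy = 1141.84 − 1317.9 = -176.06
nΣx² − (Σx)² = 39090.52 − 36481 = 2609.52; nΣy² − (Σy)² = 60.41 − 47.61 = 12.8
r = -176.06 / √(2609.52 × 12.8) = -176.06 / 182.7617 ≈ -0.963

-0.963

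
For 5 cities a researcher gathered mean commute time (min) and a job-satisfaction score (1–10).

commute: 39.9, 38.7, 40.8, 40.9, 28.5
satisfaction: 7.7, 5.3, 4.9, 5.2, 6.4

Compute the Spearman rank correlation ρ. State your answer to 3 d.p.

Rank commute: 3, 2, 4, 5, 1
Rank satisfaction: 5, 3, 1, 2, 4
d = rank(commute) − rank(satisfaction): -2, -1, 3, 3, -3; Σd² = 32
ρ = 1 − 6Σd² / [n(n²−1)] = 1 − 6×32 / (5×24) = 1 − 192/120 ≈ -0.600

-0.600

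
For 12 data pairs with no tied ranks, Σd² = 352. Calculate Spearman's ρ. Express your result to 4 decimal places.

ρ = 1 − 6Σd² / [n(n²−1)] = 1 − 6×352 / (12×143)
  = 1 − 2112/1716 = 1 − 1.23077 ≈ -0.2308

-0.2308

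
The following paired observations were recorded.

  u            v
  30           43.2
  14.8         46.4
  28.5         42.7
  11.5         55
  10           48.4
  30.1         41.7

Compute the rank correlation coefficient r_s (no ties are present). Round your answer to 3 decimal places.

-0.886

Rank u: 5, 3, 4, 2, 1, 6
Rank v: 3, 4, 2, 6, 5, 1
d = rank(u) − rank(v): 2, -1, 2, -4, -4, 5; Σd² = 66
ρ = 1 − 6Σd² / [n(n²−1)] = 1 − 6×66 / (6×35) = 1 − 396/210 ≈ -0.886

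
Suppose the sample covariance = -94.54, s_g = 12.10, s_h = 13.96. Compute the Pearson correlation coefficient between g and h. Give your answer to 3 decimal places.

r = Cov(g,h) / (s_g · s_h) = -94.54 / (12.10 × 13.96)
  = -94.54 / 168.9160 ≈ -0.560

-0.560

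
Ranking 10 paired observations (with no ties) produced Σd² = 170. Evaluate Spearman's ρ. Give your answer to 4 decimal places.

ρ = 1 − 6Σd² / [n(n²−1)] = 1 − 6×170 / (10×99)
  = 1 − 1020/990 = 1 − 1.03030 ≈ -0.0303

-0.0303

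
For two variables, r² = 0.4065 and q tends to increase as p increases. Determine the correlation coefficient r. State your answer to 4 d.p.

0.6376

|r| = √0.4065 = 0.6376
The association is positive, so r = 0.6376.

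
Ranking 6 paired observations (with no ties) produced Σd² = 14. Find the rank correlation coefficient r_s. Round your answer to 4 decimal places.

ρ = 1 − 6Σd² / [n(n²−1)] = 1 − 6×14 / (6×35)
  = 1 − 84/210 = 1 − 0.40000 ≈ 0.6000

0.6000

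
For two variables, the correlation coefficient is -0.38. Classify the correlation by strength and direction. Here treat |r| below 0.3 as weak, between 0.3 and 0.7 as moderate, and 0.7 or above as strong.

moderate negative

r = -0.38 < 0 so the relationship is negative.
|r| = 0.38, which falls in the moderate range.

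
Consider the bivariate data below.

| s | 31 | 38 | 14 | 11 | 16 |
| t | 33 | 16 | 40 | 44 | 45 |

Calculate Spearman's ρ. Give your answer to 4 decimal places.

Rank s: 4, 5, 2, 1, 3
Rank t: 2, 1, 3, 4, 5
d = rank(s) − rank(t): 2, 4, -1, -3, -2; Σd² = 34
ρ = 1 − 6Σd² / [n(n²−1)] = 1 − 6×34 / (5×24) = 1 − 204/120 ≈ -0.7000

-0.7000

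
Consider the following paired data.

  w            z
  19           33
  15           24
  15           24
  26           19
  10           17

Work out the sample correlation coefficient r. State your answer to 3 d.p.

0.149

n = 5, Σw = 85, Σz = 117, Σw² = 1587, Σz² = 2891, Σwz = 2011
nΣwz − ΣwΣz = 10055 − 9945 = 110
nΣw² − (Σw)² = 7935 − 7225 = 710; nΣz² − (Σz)² = 14455 − 13689 = 766
r = 110 / √(710 × 766) = 110 / 737.4686 ≈ 0.149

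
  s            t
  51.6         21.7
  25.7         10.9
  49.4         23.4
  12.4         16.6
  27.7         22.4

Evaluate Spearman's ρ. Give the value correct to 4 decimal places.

Rank s: 5, 2, 4, 1, 3
Rank t: 3, 1, 5, 2, 4
d = rank(s) − rank(t): 2, 1, -1, -1, -1; Σd² = 8
ρ = 1 − 6Σd² / [n(n²−1)] = 1 − 6×8 / (5×24) = 1 − 48/120 ≈ 0.6000

0.6000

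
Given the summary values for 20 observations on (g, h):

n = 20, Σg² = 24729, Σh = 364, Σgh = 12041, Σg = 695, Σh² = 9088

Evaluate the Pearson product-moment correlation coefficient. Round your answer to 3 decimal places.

-0.510

r = (nΣgh − ΣgΣh) / √[(nΣg² − (Σg)²)(nΣh² − (Σh)²)]
Numerator: 20×12041 − 695×364 = -12160
Denominator: √[(494580 − 483025)(181760 − 132496)] = √[11555 × 49264] = 23858.8667
r = -12160 / 23858.8667 ≈ -0.510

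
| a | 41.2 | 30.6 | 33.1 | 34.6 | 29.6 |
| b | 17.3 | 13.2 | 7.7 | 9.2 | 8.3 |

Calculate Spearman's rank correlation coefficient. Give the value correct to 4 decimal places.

Rank a: 5, 2, 3, 4, 1
Rank b: 5, 4, 1, 3, 2
d = rank(a) − rank(b): 0, -2, 2, 1, -1; Σd² = 10
ρ = 1 − 6Σd² / [n(n²−1)] = 1 − 6×10 / (5×24) = 1 − 60/120 ≈ 0.5000

0.5000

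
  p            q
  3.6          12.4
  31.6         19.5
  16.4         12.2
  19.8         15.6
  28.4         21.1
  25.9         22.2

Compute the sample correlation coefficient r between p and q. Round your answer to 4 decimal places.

0.8357

n = 6, Σp = 125.7, Σq = 103, Σp² = 3149.89, Σq² = 1864.26, Σpq = 2344.02
nΣpq − ΣpΣq = 14064.12 − 12947.1 = 1117.02
nΣp² − (Σp)² = 18899.34 − 15800.49 = 3098.85; nΣq² − (Σq)² = 11185.56 − 10609 = 576.56
r = 1117.02 / √(3098.85 × 576.56) = 1117.02 / 1336.6649 ≈ 0.8357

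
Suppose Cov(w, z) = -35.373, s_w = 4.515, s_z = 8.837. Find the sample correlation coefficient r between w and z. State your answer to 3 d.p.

-0.887

r = Cov(w,z) / (s_w · s_z) = -35.373 / (4.515 × 8.837)
  = -35.373 / 39.8991 ≈ -0.887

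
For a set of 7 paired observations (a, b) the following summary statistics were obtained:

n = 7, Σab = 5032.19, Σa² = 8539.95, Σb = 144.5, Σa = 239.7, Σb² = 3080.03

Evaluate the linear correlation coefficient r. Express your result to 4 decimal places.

0.4683

r = (nΣab − ΣaΣb) / √[(nΣa² − (Σa)²)(nΣb² − (Σb)²)]
Numerator: 7×5032.19 − 239.7×144.5 = 588.68
Denominator: √[(59779.65 − 57456.09)(21560.21 − 20880.25)] = √[2323.56 × 679.96] = 1256.9518
r = 588.68 / 1256.9518 ≈ 0.4683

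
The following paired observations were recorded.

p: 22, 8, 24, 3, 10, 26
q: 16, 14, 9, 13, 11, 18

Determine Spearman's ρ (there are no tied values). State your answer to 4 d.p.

0.2571

Rank p: 4, 2, 5, 1, 3, 6
Rank q: 5, 4, 1, 3, 2, 6
d = rank(p) − rank(q): -1, -2, 4, -2, 1, 0; Σd² = 26
ρ = 1 − 6Σd² / [n(n²−1)] = 1 − 6×26 / (6×35) = 1 − 156/210 ≈ 0.2571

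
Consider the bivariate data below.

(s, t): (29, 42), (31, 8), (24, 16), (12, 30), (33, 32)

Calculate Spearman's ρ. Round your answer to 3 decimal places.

0.100

Rank s: 3, 4, 2, 1, 5
Rank t: 5, 1, 2, 3, 4
d = rank(s) − rank(t): -2, 3, 0, -2, 1; Σd² = 18
ρ = 1 − 6Σd² / [n(n²−1)] = 1 − 6×18 / (5×24) = 1 − 108/120 ≈ 0.100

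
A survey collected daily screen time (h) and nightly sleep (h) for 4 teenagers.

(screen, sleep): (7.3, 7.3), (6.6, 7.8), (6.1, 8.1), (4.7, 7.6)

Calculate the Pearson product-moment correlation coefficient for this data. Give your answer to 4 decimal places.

n = 4, Σx = 24.7, Σy = 30.8, Σx² = 156.15, Σy² = 237.5, Σxy = 189.9
nΣxy − ΣxΣy = 759.6 − 760.76 = -1.16
nΣx² − (Σx)² = 624.6 − 610.09 = 14.51; nΣy² − (Σy)² = 950 − 948.64 = 1.36
r = -1.16 / √(14.51 × 1.36) = -1.16 / 4.4423 ≈ -0.2611

-0.2611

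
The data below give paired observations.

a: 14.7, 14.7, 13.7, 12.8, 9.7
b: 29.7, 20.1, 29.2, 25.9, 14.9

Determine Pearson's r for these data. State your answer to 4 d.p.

n = 5, Σa = 65.6, Σb = 119.8, Σa² = 877.8, Σb² = 3031.56, Σab = 1608.15
nΣab − ΣaΣb = 8040.75 − 7858.88 = 181.87
nΣa² − (Σa)² = 4389 − 4303.36 = 85.64; nΣb² − (Σb)² = 15157.8 − 14352.04 = 805.76
r = 181.87 / √(85.64 × 805.76) = 181.87 / 262.6886 ≈ 0.6923

0.6923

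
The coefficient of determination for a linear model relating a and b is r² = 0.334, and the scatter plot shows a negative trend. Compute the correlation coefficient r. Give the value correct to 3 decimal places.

|r| = √0.334 = 0.578
The association is negative, so r = −0.578.

-0.578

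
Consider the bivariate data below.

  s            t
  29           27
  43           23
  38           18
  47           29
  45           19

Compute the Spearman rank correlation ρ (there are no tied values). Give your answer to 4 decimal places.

0.3000

Rank s: 1, 3, 2, 5, 4
Rank t: 4, 3, 1, 5, 2
d = rank(s) − rank(t): -3, 0, 1, 0, 2; Σd² = 14
ρ = 1 − 6Σd² / [n(n²−1)] = 1 − 6×14 / (5×24) = 1 − 84/120 ≈ 0.3000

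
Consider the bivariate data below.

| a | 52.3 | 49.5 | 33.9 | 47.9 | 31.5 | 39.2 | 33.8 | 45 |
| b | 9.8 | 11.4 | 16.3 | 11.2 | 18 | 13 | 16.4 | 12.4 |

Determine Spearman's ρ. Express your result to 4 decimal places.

Rank a: 8, 7, 3, 6, 1, 4, 2, 5
Rank b: 1, 3, 6, 2, 8, 5, 7, 4
d = rank(a) − rank(b): 7, 4, -3, 4, -7, -1, -5, 1; Σd² = 166
ρ = 1 − 6Σd² / [n(n²−1)] = 1 − 6×166 / (8×63) = 1 − 996/504 ≈ -0.9762

-0.9762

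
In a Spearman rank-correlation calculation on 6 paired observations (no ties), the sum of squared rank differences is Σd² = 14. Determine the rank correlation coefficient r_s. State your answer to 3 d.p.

0.600

ρ = 1 − 6Σd² / [n(n²−1)] = 1 − 6×14 / (6×35)
  = 1 − 84/210 = 1 − 0.4000 ≈ 0.600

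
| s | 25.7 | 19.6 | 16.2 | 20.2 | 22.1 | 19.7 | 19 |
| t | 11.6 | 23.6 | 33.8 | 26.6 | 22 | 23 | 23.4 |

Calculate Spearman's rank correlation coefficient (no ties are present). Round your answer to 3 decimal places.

Rank s: 7, 3, 1, 5, 6, 4, 2
Rank t: 1, 5, 7, 6, 2, 3, 4
d = rank(s) − rank(t): 6, -2, -6, -1, 4, 1, -2; Σd² = 98
ρ = 1 − 6Σd² / [n(n²−1)] = 1 − 6×98 / (7×48) = 1 − 588/336 ≈ -0.750

-0.750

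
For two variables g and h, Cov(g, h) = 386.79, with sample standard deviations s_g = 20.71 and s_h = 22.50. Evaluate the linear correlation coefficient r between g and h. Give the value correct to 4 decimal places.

r = Cov(g,h) / (s_g · s_h) = 386.79 / (20.71 × 22.50)
  = 386.79 / 465.9750 ≈ 0.8301

0.8301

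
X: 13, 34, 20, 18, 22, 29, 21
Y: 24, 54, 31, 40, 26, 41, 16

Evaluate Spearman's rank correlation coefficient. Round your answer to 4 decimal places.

0.5714

Rank X: 1, 7, 3, 2, 5, 6, 4
Rank Y: 2, 7, 4, 5, 3, 6, 1
d = rank(X) − rank(Y): -1, 0, -1, -3, 2, 0, 3; Σd² = 24
ρ = 1 − 6Σd² / [n(n²−1)] = 1 − 6×24 / (7×48) = 1 − 144/336 ≈ 0.5714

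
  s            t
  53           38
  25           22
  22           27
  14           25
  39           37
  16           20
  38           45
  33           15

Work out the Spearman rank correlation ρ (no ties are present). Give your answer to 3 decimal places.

0.571

Rank s: 8, 4, 3, 1, 7, 2, 6, 5
Rank t: 7, 3, 5, 4, 6, 2, 8, 1
d = rank(s) − rank(t): 1, 1, -2, -3, 1, 0, -2, 4; Σd² = 36
ρ = 1 − 6Σd² / [n(n²−1)] = 1 − 6×36 / (8×63) = 1 − 216/504 ≈ 0.571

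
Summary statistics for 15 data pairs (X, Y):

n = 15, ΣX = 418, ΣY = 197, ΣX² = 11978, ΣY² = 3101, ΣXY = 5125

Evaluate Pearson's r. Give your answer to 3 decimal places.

-0.886

r = (nΣXY − ΣXΣY) / √[(nΣX² − (ΣX)²)(nΣY² − (ΣY)²)]
Numerator: 15×5125 − 418×197 = -5471
Denominator: √[(179670 − 174724)(46515 − 38809)] = √[4946 × 7706] = 6173.6437
r = -5471 / 6173.6437 ≈ -0.886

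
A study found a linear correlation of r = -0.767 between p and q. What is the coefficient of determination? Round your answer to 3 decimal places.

0.588

r² = (-0.767)² = 0.588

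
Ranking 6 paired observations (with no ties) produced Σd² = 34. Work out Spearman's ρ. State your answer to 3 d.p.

0.029

ρ = 1 − 6Σd² / [n(n²−1)] = 1 − 6×34 / (6×35)
  = 1 − 204/210 = 1 − 0.9714 ≈ 0.029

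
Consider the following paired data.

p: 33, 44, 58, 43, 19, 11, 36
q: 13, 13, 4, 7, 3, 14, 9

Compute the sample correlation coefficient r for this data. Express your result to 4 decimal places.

n = 7, Σp = 244, Σq = 63, Σp² = 10016, Σq² = 689, Σpq = 2069
nΣpq − ΣpΣq = 14483 − 15372 = -889
nΣp² − (Σp)² = 70112 − 59536 = 10576; nΣq² − (Σq)² = 4823 − 3969 = 854
r = -889 / √(10576 × 854) = -889 / 3005.3126 ≈ -0.2958

-0.2958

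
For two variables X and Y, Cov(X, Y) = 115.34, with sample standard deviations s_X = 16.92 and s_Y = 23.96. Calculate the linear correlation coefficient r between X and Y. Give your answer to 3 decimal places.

r = Cov(X,Y) / (s_X · s_Y) = 115.34 / (16.92 × 23.96)
  = 115.34 / 405.4032 ≈ 0.285

0.285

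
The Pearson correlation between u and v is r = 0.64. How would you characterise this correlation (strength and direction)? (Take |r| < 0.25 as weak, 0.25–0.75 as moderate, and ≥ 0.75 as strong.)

r = 0.64 > 0 so the relationship is positive.
|r| = 0.64, which falls in the moderate range.

moderate positive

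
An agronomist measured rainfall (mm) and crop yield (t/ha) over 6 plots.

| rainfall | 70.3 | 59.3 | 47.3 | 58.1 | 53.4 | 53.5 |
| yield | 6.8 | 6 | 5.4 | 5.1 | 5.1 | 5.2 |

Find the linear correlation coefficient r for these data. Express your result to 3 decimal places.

n = 6, Σx = 341.9, Σy = 33.6, Σx² = 19785.29, Σy² = 190.46, Σxy = 1936.11
nΣxy − ΣxΣy = 11616.66 − 11487.84 = 128.82
nΣx² − (Σx)² = 118711.74 − 116895.61 = 1816.13; nΣy² − (Σy)² = 1142.76 − 1128.96 = 13.8
r = 128.82 / √(1816.13 × 13.8) = 128.82 / 158.3117 ≈ 0.814

0.814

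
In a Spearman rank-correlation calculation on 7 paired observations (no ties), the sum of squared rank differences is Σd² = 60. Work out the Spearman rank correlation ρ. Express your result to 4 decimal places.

ρ = 1 − 6Σd² / [n(n²−1)] = 1 − 6×60 / (7×48)
  = 1 − 360/336 = 1 − 1.07143 ≈ -0.0714

-0.0714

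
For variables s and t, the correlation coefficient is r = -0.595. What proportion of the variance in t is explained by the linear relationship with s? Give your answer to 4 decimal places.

0.3540

r² = (-0.595)² = 0.3540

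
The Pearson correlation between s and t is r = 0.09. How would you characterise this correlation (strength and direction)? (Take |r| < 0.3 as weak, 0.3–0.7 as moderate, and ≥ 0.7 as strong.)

weak positive

r = 0.09 > 0 so the relationship is positive.
|r| = 0.09, which falls in the weak range.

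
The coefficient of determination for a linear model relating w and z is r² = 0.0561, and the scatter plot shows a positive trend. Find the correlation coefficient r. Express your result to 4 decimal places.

0.2369

|r| = √0.0561 = 0.2369
The association is positive, so r = 0.2369.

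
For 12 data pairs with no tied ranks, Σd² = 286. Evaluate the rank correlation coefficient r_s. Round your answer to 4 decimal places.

ρ = 1 − 6Σd² / [n(n²−1)] = 1 − 6×286 / (12×143)
  = 1 − 1716/1716 = 1 − 1.00000 ≈ 0.0000

0.0000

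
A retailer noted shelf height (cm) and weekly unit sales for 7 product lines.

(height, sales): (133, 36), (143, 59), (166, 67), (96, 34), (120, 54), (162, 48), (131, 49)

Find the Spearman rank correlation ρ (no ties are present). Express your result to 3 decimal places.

Rank height: 4, 5, 7, 1, 2, 6, 3
Rank sales: 2, 6, 7, 1, 5, 3, 4
d = rank(height) − rank(sales): 2, -1, 0, 0, -3, 3, -1; Σd² = 24
ρ = 1 − 6Σd² / [n(n²−1)] = 1 − 6×24 / (7×48) = 1 − 144/336 ≈ 0.571

0.571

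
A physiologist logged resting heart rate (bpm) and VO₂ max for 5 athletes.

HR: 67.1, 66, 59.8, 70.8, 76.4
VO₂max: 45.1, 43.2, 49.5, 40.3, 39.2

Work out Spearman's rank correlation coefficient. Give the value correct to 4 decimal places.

-0.9000

Rank HR: 3, 2, 1, 4, 5
Rank VO₂max: 4, 3, 5, 2, 1
d = rank(HR) − rank(VO₂max): -1, -1, -4, 2, 4; Σd² = 38
ρ = 1 − 6Σd² / [n(n²−1)] = 1 − 6×38 / (5×24) = 1 − 228/120 ≈ -0.9000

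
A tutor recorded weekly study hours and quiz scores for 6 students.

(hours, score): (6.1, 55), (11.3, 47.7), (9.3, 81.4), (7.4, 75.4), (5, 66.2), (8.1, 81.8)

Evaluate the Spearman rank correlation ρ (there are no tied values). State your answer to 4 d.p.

0.0286

Rank hours: 2, 6, 5, 3, 1, 4
Rank score: 2, 1, 5, 4, 3, 6
d = rank(hours) − rank(score): 0, 5, 0, -1, -2, -2; Σd² = 34
ρ = 1 − 6Σd² / [n(n²−1)] = 1 − 6×34 / (6×35) = 1 − 204/210 ≈ 0.0286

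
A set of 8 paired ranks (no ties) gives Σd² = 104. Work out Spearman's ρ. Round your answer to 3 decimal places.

-0.238

ρ = 1 − 6Σd² / [n(n²−1)] = 1 − 6×104 / (8×63)
  = 1 − 624/504 = 1 − 1.2381 ≈ -0.238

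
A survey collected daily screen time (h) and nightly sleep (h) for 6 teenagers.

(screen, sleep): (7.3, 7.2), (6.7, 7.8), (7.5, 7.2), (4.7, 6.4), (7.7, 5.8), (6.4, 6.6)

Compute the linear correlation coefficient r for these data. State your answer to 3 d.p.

n = 6, Σx = 40.3, Σy = 41, Σx² = 276.77, Σy² = 282.68, Σxy = 275.8
nΣxy − ΣxΣy = 1654.8 − 1652.3 = 2.5
nΣx² − (Σx)² = 1660.62 − 1624.09 = 36.53; nΣy² − (Σy)² = 1696.08 − 1681 = 15.08
r = 2.5 / √(36.53 × 15.08) = 2.5 / 23.4707 ≈ 0.107

0.107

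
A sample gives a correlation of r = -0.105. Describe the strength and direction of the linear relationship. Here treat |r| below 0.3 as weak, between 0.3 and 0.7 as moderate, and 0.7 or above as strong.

weak negative

r = -0.105 < 0 so the relationship is negative.
|r| = 0.105, which falls in the weak range.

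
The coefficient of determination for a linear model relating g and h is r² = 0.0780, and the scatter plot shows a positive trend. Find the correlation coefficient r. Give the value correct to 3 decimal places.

0.279

|r| = √0.0780 = 0.279
The association is positive, so r = 0.279.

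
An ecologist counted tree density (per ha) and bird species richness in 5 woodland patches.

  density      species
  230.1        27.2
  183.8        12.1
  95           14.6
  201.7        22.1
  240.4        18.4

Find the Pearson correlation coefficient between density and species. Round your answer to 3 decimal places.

n = 5, Σx = 951, Σy = 94.4, Σx² = 194228.5, Σy² = 1926.38, Σxy = 18750.63
nΣxy − ΣxΣy = 93753.15 − 89774.4 = 3978.75
nΣx² − (Σx)² = 971142.5 − 904401 = 66741.5; nΣy² − (Σy)² = 9631.9 − 8911.36 = 720.54
r = 3978.75 / √(66741.5 × 720.54) = 3978.75 / 6934.6896 ≈ 0.574

0.574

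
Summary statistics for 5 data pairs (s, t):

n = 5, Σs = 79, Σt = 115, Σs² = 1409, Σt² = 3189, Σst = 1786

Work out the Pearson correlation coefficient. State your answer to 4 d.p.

r = (nΣst − ΣsΣt) / √[(nΣs² − (Σs)²)(nΣt² − (Σt)²)]
Numerator: 5×1786 − 79×115 = -155
Denominator: √[(7045 − 6241)(15945 − 13225)] = √[804 × 2720] = 1478.8103
r = -155 / 1478.8103 ≈ -0.1048

-0.1048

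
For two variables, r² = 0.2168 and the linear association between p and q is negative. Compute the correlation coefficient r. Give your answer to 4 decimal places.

-0.4656

|r| = √0.2168 = 0.4656
The association is negative, so r = −0.4656.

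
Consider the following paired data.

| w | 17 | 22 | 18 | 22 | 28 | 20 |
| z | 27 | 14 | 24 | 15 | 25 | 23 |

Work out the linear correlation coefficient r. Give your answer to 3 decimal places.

n = 6, Σw = 127, Σz = 128, Σw² = 2765, Σz² = 2880, Σwz = 2689
nΣwz − ΣwΣz = 16134 − 16256 = -122
nΣw² − (Σw)² = 16590 − 16129 = 461; nΣz² − (Σz)² = 17280 − 16384 = 896
r = -122 / √(461 × 896) = -122 / 642.6943 ≈ -0.190

-0.190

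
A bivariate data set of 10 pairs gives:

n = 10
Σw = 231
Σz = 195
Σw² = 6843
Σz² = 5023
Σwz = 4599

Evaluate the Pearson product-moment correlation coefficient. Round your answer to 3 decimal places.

r = (nΣwz − ΣwΣz) / √[(nΣw² − (Σw)²)(nΣz² − (Σz)²)]
Numerator: 10×4599 − 231×195 = 945
Denominator: √[(68430 − 53361)(50230 − 38025)] = √[15069 × 12205] = 13561.6055
r = 945 / 13561.6055 ≈ 0.070

0.070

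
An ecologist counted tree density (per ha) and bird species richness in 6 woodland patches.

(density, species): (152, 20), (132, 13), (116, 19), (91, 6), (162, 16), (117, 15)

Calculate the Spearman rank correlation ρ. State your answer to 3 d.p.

Rank density: 5, 4, 2, 1, 6, 3
Rank species: 6, 2, 5, 1, 4, 3
d = rank(density) − rank(species): -1, 2, -3, 0, 2, 0; Σd² = 18
ρ = 1 − 6Σd² / [n(n²−1)] = 1 − 6×18 / (6×35) = 1 − 108/210 ≈ 0.486

0.486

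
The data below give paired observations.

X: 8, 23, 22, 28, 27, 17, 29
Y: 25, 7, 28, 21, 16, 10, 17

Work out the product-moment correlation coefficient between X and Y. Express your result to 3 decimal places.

-0.200

n = 7, ΣX = 154, ΣY = 124, ΣX² = 3720, ΣY² = 2544, ΣXY = 2660
nΣXY − ΣXΣY = 18620 − 19096 = -476
nΣX² − (ΣX)² = 26040 − 23716 = 2324; nΣY² − (ΣY)² = 17808 − 15376 = 2432
r = -476 / √(2324 × 2432) = -476 / 2377.3868 ≈ -0.200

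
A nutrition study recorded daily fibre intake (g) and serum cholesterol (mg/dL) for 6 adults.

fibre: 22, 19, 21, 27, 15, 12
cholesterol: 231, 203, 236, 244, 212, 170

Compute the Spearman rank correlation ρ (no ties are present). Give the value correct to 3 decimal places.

Rank fibre: 5, 3, 4, 6, 2, 1
Rank cholesterol: 4, 2, 5, 6, 3, 1
d = rank(fibre) − rank(cholesterol): 1, 1, -1, 0, -1, 0; Σd² = 4
ρ = 1 − 6Σd² / [n(n²−1)] = 1 − 6×4 / (6×35) = 1 − 24/210 ≈ 0.886

0.886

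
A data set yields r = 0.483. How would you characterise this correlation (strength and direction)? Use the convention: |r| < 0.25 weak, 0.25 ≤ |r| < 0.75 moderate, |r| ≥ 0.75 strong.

r = 0.483 > 0 so the relationship is positive.
|r| = 0.483, which falls in the moderate range.

moderate positive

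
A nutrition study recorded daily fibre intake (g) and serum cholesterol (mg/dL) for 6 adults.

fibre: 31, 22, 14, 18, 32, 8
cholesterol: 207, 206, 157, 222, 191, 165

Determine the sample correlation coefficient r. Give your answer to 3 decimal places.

0.543

n = 6, Σx = 125, Σy = 1148, Σx² = 3053, Σy² = 222924, Σxy = 24575
nΣxy − ΣxΣy = 147450 − 143500 = 3950
nΣx² − (Σx)² = 18318 − 15625 = 2693; nΣy² − (Σy)² = 1337544 − 1317904 = 19640
r = 3950 / √(2693 × 19640) = 3950 / 7272.5869 ≈ 0.543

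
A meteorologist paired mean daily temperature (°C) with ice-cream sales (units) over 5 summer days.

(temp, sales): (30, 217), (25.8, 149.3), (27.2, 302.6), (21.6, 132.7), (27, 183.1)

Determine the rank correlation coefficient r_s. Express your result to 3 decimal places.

Rank temp: 5, 2, 4, 1, 3
Rank sales: 4, 2, 5, 1, 3
d = rank(temp) − rank(sales): 1, 0, -1, 0, 0; Σd² = 2
ρ = 1 − 6Σd² / [n(n²−1)] = 1 − 6×2 / (5×24) = 1 − 12/120 ≈ 0.900

0.900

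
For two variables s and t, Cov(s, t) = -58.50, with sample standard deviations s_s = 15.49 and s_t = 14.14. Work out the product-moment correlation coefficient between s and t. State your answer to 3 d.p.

-0.267

r = Cov(s,t) / (s_s · s_t) = -58.50 / (15.49 × 14.14)
  = -58.50 / 219.0286 ≈ -0.267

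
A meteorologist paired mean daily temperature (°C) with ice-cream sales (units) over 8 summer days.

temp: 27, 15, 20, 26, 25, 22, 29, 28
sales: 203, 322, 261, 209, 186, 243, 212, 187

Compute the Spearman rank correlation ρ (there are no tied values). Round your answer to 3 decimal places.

Rank temp: 6, 1, 2, 5, 4, 3, 8, 7
Rank sales: 3, 8, 7, 4, 1, 6, 5, 2
d = rank(temp) − rank(sales): 3, -7, -5, 1, 3, -3, 3, 5; Σd² = 136
ρ = 1 − 6Σd² / [n(n²−1)] = 1 − 6×136 / (8×63) = 1 − 816/504 ≈ -0.619

-0.619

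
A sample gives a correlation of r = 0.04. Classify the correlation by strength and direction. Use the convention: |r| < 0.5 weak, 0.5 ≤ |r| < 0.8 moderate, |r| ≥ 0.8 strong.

weak positive

r = 0.04 > 0 so the relationship is positive.
|r| = 0.04, which falls in the weak range.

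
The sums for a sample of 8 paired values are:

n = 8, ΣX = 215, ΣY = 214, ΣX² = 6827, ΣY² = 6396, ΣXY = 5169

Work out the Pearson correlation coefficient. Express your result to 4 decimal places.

-0.6938

r = (nΣXY − ΣXΣY) / √[(nΣX² − (ΣX)²)(nΣY² − (ΣY)²)]
Numerator: 8×5169 − 215×214 = -4658
Denominator: √[(54616 − 46225)(51168 − 45796)] = √[8391 × 5372] = 6713.8999
r = -4658 / 6713.8999 ≈ -0.6938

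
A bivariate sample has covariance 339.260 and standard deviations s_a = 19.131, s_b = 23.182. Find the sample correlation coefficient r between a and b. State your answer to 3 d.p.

0.765

r = Cov(a,b) / (s_a · s_b) = 339.260 / (19.131 × 23.182)
  = 339.260 / 443.4948 ≈ 0.765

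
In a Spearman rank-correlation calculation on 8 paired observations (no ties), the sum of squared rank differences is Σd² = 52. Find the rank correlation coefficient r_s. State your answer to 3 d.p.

0.381

ρ = 1 − 6Σd² / [n(n²−1)] = 1 − 6×52 / (8×63)
  = 1 − 312/504 = 1 − 0.6190 ≈ 0.381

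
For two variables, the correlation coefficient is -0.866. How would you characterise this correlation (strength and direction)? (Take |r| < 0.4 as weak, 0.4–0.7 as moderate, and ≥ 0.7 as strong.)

r = -0.866 < 0 so the relationship is negative.
|r| = 0.866, which falls in the strong range.

strong negative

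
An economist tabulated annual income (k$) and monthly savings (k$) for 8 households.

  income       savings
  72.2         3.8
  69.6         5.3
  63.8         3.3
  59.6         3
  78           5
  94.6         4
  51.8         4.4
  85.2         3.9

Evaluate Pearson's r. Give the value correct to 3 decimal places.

0.153

n = 8, Σx = 574.8, Σy = 32.7, Σx² = 42655.04, Σy² = 137.99, Σxy = 2361.18
nΣxy − ΣxΣy = 18889.44 − 18795.96 = 93.48
nΣx² − (Σx)² = 341240.32 − 330395.04 = 10845.28; nΣy² − (Σy)² = 1103.92 − 1069.29 = 34.63
r = 93.48 / √(10845.28 × 34.63) = 93.48 / 612.8393 ≈ 0.153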